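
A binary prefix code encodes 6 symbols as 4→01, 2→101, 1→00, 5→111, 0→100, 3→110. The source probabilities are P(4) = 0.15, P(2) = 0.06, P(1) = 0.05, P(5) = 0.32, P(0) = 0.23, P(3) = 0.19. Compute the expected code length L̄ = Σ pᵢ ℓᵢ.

L̄ = Σ pᵢ·ℓᵢ = 0.15·2 + 0.06·3 + 0.05·2 + 0.32·3 + 0.23·3 + 0.19·3 = 2.8 bits/symbol.

2.8 bits/symbol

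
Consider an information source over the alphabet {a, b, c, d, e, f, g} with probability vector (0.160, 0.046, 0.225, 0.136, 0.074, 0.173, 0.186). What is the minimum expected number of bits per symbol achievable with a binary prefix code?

2.709 bits/symbol

Repeatedly combine the two least-probable nodes; the expected code length is the sum of the merged weights.
merge 23/500 + 37/500 → 3/25
merge 3/25 + 17/125 → 32/125
merge 4/25 + 173/1000 → 333/1000
merge 93/500 + 9/40 → 411/1000
merge 32/125 + 333/1000 → 589/1000
merge 411/1000 + 589/1000 → 1
L = 3/25 + 32/125 + 333/1000 + 411/1000 + 589/1000 + 1 = 2709/1000 = 2.709 bits/symbol.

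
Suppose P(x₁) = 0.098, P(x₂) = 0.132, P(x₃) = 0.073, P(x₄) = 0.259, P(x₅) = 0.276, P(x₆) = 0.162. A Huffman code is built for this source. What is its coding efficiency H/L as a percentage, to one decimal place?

98.7%

Entropy H = −Σ p log₂ p ≈ 2.4325 bits.
Huffman merges: 73/1000+49/500→171/1000; 33/250+81/500→147/500; 171/1000+259/1000→43/100; 69/250+147/500→57/100; 43/100+57/100→1. L = 493/200 ≈ 2.4650.
Efficiency = H/L = 2.4325/2.4650 = 98.7%.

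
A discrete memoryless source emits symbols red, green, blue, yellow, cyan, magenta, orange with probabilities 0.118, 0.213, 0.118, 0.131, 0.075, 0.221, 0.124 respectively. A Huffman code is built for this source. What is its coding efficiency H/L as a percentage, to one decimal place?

98.7%

Entropy H = −Σ p log₂ p ≈ 2.7220 bits.
Huffman merges: 3/40+59/500→193/1000; 59/500+31/250→121/500; 131/1000+193/1000→81/250; 213/1000+221/1000→217/500; 121/500+81/250→283/500; 217/500+283/500→1. L = 2759/1000 ≈ 2.7590.
Efficiency = H/L = 2.7220/2.7590 = 98.7%.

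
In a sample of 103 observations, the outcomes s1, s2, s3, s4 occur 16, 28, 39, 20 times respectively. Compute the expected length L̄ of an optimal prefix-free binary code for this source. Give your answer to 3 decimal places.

Probabilities are the counts divided by 103.
Repeatedly combine the two least-probable nodes; the expected code length is the sum of the merged weights.
merge 16/103 + 20/103 → 36/103
merge 28/103 + 36/103 → 64/103
merge 39/103 + 64/103 → 1
L = 36/103 + 64/103 + 1 = 203/103 ≈ 1.971 bits/symbol.

1.971 bits/symbol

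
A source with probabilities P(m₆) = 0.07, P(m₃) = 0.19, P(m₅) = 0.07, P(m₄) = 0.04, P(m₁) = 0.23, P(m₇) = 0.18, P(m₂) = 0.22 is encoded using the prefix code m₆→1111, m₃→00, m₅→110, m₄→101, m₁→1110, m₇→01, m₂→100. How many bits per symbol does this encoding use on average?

L̄ = Σ pᵢ·ℓᵢ = 0.07·4 + 0.19·2 + 0.07·3 + 0.04·3 + 0.23·4 + 0.18·2 + 0.22·3 = 2.93 bits/symbol.

2.93 bits/symbol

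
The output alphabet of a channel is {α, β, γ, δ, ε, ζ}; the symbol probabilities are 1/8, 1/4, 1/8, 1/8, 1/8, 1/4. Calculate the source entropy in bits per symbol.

2.5 bits

Each probability is a power of 1/2, so log₂(1/p) is an integer.
H = Σ p·log₂(1/p) = 1/8·3 + 1/4·2 + 1/8·3 + 1/8·3 + 1/8·3 + 1/4·2 = 2.5 bits.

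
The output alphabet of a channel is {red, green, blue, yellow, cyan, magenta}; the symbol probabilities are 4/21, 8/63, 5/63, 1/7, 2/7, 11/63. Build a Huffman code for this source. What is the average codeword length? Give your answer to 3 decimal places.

Repeatedly combine the two least-probable nodes; the expected code length is the sum of the merged weights.
merge 5/63 + 8/63 → 13/63
merge 1/7 + 11/63 → 20/63
merge 4/21 + 13/63 → 25/63
merge 2/7 + 20/63 → 38/63
merge 25/63 + 38/63 → 1
L = 13/63 + 20/63 + 25/63 + 38/63 + 1 = 53/21 ≈ 2.524 bits/symbol.

2.524 bits/symbol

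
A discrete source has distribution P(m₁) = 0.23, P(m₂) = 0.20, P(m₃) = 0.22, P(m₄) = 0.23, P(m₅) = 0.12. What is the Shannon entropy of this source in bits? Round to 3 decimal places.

2.287 bits

H = −Σ pᵢ log₂ pᵢ.
−0.23·log₂(0.23) = 0.4877
−0.20·log₂(0.20) = 0.4644
−0.22·log₂(0.22) = 0.4806
−0.23·log₂(0.23) = 0.4877
−0.12·log₂(0.12) = 0.3671
Sum ≈ 2.2874 → 2.287 bits.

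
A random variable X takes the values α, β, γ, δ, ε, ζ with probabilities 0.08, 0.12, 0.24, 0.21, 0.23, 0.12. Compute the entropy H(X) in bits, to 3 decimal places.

2.480 bits

H = −Σ pᵢ log₂ pᵢ.
−0.08·log₂(0.08) = 0.2915
−0.12·log₂(0.12) = 0.3671
−0.24·log₂(0.24) = 0.4941
−0.21·log₂(0.21) = 0.4728
−0.23·log₂(0.23) = 0.4877
−0.12·log₂(0.12) = 0.3671
Sum ≈ 2.4803 → 2.480 bits.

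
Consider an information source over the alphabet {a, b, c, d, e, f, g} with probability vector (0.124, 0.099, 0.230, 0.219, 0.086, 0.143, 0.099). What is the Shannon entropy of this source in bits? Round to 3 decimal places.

H = −Σ pᵢ log₂ pᵢ.
−0.124·log₂(0.124) = 0.3734
−0.099·log₂(0.099) = 0.3303
−0.230·log₂(0.230) = 0.4877
−0.219·log₂(0.219) = 0.4798
−0.086·log₂(0.086) = 0.3044
−0.143·log₂(0.143) = 0.4012
−0.099·log₂(0.099) = 0.3303
Sum ≈ 2.7072 → 2.707 bits.

2.707 bits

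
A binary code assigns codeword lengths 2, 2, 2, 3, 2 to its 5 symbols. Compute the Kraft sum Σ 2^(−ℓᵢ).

With common denominator 2^3 = 8: Σ 2^(−ℓᵢ) = 2/8 + 2/8 + 2/8 + 1/8 + 2/8 = 9/8 = 1.125.

1.125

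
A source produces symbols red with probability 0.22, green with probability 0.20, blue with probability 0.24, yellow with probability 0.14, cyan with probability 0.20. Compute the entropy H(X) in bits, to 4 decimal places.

H = −Σ pᵢ log₂ pᵢ.
−0.22·log₂(0.22) = 0.4806
−0.20·log₂(0.20) = 0.4644
−0.24·log₂(0.24) = 0.4941
−0.14·log₂(0.14) = 0.3971
−0.20·log₂(0.20) = 0.4644
Sum ≈ 2.3006 → 2.3006 bits.

2.3006 bits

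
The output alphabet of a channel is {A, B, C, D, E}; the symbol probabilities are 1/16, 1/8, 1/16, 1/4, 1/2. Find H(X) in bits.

Each probability is a power of 1/2, so log₂(1/p) is an integer.
H = Σ p·log₂(1/p) = 1/16·4 + 1/8·3 + 1/16·4 + 1/4·2 + 1/2·1 = 1.875 bits.

1.875 bits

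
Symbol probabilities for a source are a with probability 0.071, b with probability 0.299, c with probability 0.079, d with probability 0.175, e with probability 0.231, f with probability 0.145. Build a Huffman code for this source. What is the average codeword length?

Repeatedly combine the two least-probable nodes; the expected code length is the sum of the merged weights.
merge 71/1000 + 79/1000 → 3/20
merge 29/200 + 3/20 → 59/200
merge 7/40 + 231/1000 → 203/500
merge 59/200 + 299/1000 → 297/500
merge 203/500 + 297/500 → 1
L = 3/20 + 59/200 + 203/500 + 297/500 + 1 = 489/200 = 2.445 bits/symbol.

2.445 bits/symbol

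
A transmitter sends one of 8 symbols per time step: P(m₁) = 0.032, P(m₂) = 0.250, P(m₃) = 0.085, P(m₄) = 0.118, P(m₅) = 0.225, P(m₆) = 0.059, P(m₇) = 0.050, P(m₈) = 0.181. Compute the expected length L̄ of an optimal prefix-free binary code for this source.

Repeatedly combine the two least-probable nodes; the expected code length is the sum of the merged weights.
merge 4/125 + 1/20 → 41/500
merge 59/1000 + 41/500 → 141/1000
merge 17/200 + 59/500 → 203/1000
merge 141/1000 + 181/1000 → 161/500
merge 203/1000 + 9/40 → 107/250
merge 1/4 + 161/500 → 143/250
merge 107/250 + 143/250 → 1
L = 41/500 + 141/1000 + 203/1000 + 161/500 + 107/250 + 143/250 + 1 = 687/250 = 2.748 bits/symbol.

2.748 bits/symbol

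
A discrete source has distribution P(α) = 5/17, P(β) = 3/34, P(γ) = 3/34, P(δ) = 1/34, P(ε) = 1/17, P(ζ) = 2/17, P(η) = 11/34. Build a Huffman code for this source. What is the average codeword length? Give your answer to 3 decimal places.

Repeatedly combine the two least-probable nodes; the expected code length is the sum of the merged weights.
merge 1/34 + 1/17 → 3/34
merge 3/34 + 3/34 → 3/17
merge 3/34 + 2/17 → 7/34
merge 3/17 + 7/34 → 13/34
merge 5/17 + 11/34 → 21/34
merge 13/34 + 21/34 → 1
L = 3/34 + 3/17 + 7/34 + 13/34 + 21/34 + 1 = 42/17 ≈ 2.471 bits/symbol.

2.471 bits/symbol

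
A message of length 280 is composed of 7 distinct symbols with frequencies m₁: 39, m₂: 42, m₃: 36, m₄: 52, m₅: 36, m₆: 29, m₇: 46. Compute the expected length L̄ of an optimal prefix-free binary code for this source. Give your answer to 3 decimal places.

Probabilities are the counts divided by 280.
Repeatedly combine the two least-probable nodes; the expected code length is the sum of the merged weights.
merge 29/280 + 9/70 → 13/56
merge 9/70 + 39/280 → 15/56
merge 3/20 + 23/140 → 11/35
merge 13/70 + 13/56 → 117/280
merge 15/56 + 11/35 → 163/280
merge 117/280 + 163/280 → 1
L = 13/56 + 15/56 + 11/35 + 117/280 + 163/280 + 1 = 197/70 ≈ 2.814 bits/symbol.

2.814 bits/symbol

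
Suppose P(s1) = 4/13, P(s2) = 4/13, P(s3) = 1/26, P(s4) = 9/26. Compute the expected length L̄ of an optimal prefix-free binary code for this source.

2 bits/symbol

Repeatedly combine the two least-probable nodes; the expected code length is the sum of the merged weights.
merge 1/26 + 4/13 → 9/26
merge 4/13 + 9/26 → 17/26
merge 9/26 + 17/26 → 1
L = 9/26 + 17/26 + 1 = 2 bits/symbol.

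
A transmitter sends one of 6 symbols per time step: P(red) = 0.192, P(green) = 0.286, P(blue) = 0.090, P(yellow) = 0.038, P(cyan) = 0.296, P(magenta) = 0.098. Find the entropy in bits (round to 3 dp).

2.314 bits

H = −Σ pᵢ log₂ pᵢ.
−0.192·log₂(0.192) = 0.4571
−0.286·log₂(0.286) = 0.5165
−0.090·log₂(0.090) = 0.3127
−0.038·log₂(0.038) = 0.1793
−0.296·log₂(0.296) = 0.5199
−0.098·log₂(0.098) = 0.3284
Sum ≈ 2.3138 → 2.314 bits.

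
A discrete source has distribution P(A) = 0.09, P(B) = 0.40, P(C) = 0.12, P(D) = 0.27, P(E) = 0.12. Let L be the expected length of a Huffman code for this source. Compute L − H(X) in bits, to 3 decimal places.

Entropy H = −Σ p log₂ p ≈ 2.0856 bits.
Huffman merges: 9/100+3/25→21/100; 3/25+21/100→33/100; 27/100+33/100→3/5; 2/5+3/5→1. L = 107/50 ≈ 2.1400.
L − H = 2.1400 − 2.0856 = 0.054 bits.

0.054 bits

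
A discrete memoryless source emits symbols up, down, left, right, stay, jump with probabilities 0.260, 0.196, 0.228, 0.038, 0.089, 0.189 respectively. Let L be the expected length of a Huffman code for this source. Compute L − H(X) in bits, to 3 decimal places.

0.046 bits

Entropy H = −Σ p log₂ p ≈ 2.3966 bits.
Huffman merges: 19/500+89/1000→127/1000; 127/1000+189/1000→79/250; 49/250+57/250→53/125; 13/50+79/250→72/125; 53/125+72/125→1. L = 2443/1000 ≈ 2.4430.
L − H = 2.4430 − 2.3966 = 0.046 bits.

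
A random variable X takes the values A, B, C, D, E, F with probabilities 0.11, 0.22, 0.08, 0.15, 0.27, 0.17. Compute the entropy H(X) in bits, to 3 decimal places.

2.478 bits

H = −Σ pᵢ log₂ pᵢ.
−0.11·log₂(0.11) = 0.3503
−0.22·log₂(0.22) = 0.4806
−0.08·log₂(0.08) = 0.2915
−0.15·log₂(0.15) = 0.4105
−0.27·log₂(0.27) = 0.5100
−0.17·log₂(0.17) = 0.4346
Sum ≈ 2.4775 → 2.478 bits.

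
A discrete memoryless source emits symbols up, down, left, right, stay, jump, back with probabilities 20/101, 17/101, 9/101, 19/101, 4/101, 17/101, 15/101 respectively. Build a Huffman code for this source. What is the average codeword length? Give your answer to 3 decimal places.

2.743 bits/symbol

Repeatedly combine the two least-probable nodes; the expected code length is the sum of the merged weights.
merge 4/101 + 9/101 → 13/101
merge 13/101 + 15/101 → 28/101
merge 17/101 + 17/101 → 34/101
merge 19/101 + 20/101 → 39/101
merge 28/101 + 34/101 → 62/101
merge 39/101 + 62/101 → 1
L = 13/101 + 28/101 + 34/101 + 39/101 + 62/101 + 1 = 277/101 ≈ 2.743 bits/symbol.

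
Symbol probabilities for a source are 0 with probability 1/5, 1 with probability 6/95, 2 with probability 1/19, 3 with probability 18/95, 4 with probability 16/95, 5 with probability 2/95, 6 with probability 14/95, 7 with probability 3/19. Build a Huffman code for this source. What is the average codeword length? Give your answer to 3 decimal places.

Repeatedly combine the two least-probable nodes; the expected code length is the sum of the merged weights.
merge 2/95 + 1/19 → 7/95
merge 6/95 + 7/95 → 13/95
merge 13/95 + 14/95 → 27/95
merge 3/19 + 16/95 → 31/95
merge 18/95 + 1/5 → 37/95
merge 27/95 + 31/95 → 58/95
merge 37/95 + 58/95 → 1
L = 7/95 + 13/95 + 27/95 + 31/95 + 37/95 + 58/95 + 1 = 268/95 ≈ 2.821 bits/symbol.

2.821 bits/symbol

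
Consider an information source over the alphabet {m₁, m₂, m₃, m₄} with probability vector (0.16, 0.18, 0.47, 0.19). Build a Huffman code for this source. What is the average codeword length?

1.87 bits/symbol

Repeatedly combine the two least-probable nodes; the expected code length is the sum of the merged weights.
merge 4/25 + 9/50 → 17/50
merge 19/100 + 17/50 → 53/100
merge 47/100 + 53/100 → 1
L = 17/50 + 53/100 + 1 = 187/100 = 1.87 bits/symbol.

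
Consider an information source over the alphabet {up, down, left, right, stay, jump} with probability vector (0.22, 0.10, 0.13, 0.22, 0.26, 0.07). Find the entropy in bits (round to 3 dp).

2.450 bits

H = −Σ pᵢ log₂ pᵢ.
−0.22·log₂(0.22) = 0.4806
−0.10·log₂(0.10) = 0.3322
−0.13·log₂(0.13) = 0.3826
−0.22·log₂(0.22) = 0.4806
−0.26·log₂(0.26) = 0.5053
−0.07·log₂(0.07) = 0.2686
Sum ≈ 2.4498 → 2.450 bits.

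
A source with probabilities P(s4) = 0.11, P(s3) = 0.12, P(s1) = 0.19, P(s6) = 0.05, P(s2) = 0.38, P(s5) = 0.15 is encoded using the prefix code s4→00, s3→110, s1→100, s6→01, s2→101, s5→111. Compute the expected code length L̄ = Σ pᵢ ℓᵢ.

2.84 bits/symbol

L̄ = Σ pᵢ·ℓᵢ = 0.11·2 + 0.12·3 + 0.19·3 + 0.05·2 + 0.38·3 + 0.15·3 = 2.84 bits/symbol.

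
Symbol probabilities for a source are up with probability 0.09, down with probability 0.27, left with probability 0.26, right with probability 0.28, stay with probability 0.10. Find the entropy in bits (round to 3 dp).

H = −Σ pᵢ log₂ pᵢ.
−0.09·log₂(0.09) = 0.3127
−0.27·log₂(0.27) = 0.5100
−0.26·log₂(0.26) = 0.5053
−0.28·log₂(0.28) = 0.5142
−0.10·log₂(0.10) = 0.3322
Sum ≈ 2.1744 → 2.174 bits.

2.174 bits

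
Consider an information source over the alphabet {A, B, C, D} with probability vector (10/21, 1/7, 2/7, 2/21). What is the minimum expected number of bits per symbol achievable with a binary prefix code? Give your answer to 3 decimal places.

1.762 bits/symbol

Repeatedly combine the two least-probable nodes; the expected code length is the sum of the merged weights.
merge 2/21 + 1/7 → 5/21
merge 5/21 + 2/7 → 11/21
merge 10/21 + 11/21 → 1
L = 5/21 + 11/21 + 1 = 37/21 ≈ 1.762 bits/symbol.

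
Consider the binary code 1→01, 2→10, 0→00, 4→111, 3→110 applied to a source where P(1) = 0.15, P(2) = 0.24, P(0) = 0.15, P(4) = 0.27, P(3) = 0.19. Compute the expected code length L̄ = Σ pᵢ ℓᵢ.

L̄ = Σ pᵢ·ℓᵢ = 0.15·2 + 0.24·2 + 0.15·2 + 0.27·3 + 0.19·3 = 2.46 bits/symbol.

2.46 bits/symbol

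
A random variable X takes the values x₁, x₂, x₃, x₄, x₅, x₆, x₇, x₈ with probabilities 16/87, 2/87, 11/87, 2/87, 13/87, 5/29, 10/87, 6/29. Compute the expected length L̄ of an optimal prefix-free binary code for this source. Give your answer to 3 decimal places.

2.816 bits/symbol

Repeatedly combine the two least-probable nodes; the expected code length is the sum of the merged weights.
merge 2/87 + 2/87 → 4/87
merge 4/87 + 10/87 → 14/87
merge 11/87 + 13/87 → 8/29
merge 14/87 + 5/29 → 1/3
merge 16/87 + 6/29 → 34/87
merge 8/29 + 1/3 → 53/87
merge 34/87 + 53/87 → 1
L = 4/87 + 14/87 + 8/29 + 1/3 + 34/87 + 53/87 + 1 = 245/87 ≈ 2.816 bits/symbol.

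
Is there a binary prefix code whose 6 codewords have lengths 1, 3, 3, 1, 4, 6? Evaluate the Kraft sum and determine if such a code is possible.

1.328125; no

With common denominator 2^6 = 64: Σ 2^(−ℓᵢ) = 32/64 + 8/64 + 8/64 + 32/64 + 4/64 + 1/64 = 85/64 = 1.328125.
Kraft's inequality requires Σ ≤ 1; here Σ = 1.328125 > 1, so no such prefix code exists.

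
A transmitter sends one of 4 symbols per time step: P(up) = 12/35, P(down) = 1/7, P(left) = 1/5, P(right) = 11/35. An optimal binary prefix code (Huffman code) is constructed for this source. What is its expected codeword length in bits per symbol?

Repeatedly combine the two least-probable nodes; the expected code length is the sum of the merged weights.
merge 1/7 + 1/5 → 12/35
merge 11/35 + 12/35 → 23/35
merge 12/35 + 23/35 → 1
L = 12/35 + 23/35 + 1 = 2 bits/symbol.

2 bits/symbol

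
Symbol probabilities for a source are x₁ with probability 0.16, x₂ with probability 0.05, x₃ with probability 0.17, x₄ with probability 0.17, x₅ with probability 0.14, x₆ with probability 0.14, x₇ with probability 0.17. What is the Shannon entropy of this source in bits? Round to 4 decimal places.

H = −Σ pᵢ log₂ pᵢ.
−0.16·log₂(0.16) = 0.4230
−0.05·log₂(0.05) = 0.2161
−0.17·log₂(0.17) = 0.4346
−0.17·log₂(0.17) = 0.4346
−0.14·log₂(0.14) = 0.3971
−0.14·log₂(0.14) = 0.3971
−0.17·log₂(0.17) = 0.4346
Sum ≈ 2.7371 → 2.7371 bits.

2.7371 bits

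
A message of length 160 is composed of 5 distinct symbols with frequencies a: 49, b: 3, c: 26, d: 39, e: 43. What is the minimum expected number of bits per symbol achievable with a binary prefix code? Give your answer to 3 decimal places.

2.181 bits/symbol

Probabilities are the counts divided by 160.
Repeatedly combine the two least-probable nodes; the expected code length is the sum of the merged weights.
merge 3/160 + 13/80 → 29/160
merge 29/160 + 39/160 → 17/40
merge 43/160 + 49/160 → 23/40
merge 17/40 + 23/40 → 1
L = 29/160 + 17/40 + 23/40 + 1 = 349/160 ≈ 2.181 bits/symbol.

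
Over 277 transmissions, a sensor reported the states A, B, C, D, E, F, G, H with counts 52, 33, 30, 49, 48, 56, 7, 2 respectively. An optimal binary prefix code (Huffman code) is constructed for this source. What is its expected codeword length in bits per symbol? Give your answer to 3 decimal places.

Probabilities are the counts divided by 277.
Repeatedly combine the two least-probable nodes; the expected code length is the sum of the merged weights.
merge 2/277 + 7/277 → 9/277
merge 9/277 + 30/277 → 39/277
merge 33/277 + 39/277 → 72/277
merge 48/277 + 49/277 → 97/277
merge 52/277 + 56/277 → 108/277
merge 72/277 + 97/277 → 169/277
merge 108/277 + 169/277 → 1
L = 9/277 + 39/277 + 72/277 + 97/277 + 108/277 + 169/277 + 1 = 771/277 ≈ 2.783 bits/symbol.

2.783 bits/symbol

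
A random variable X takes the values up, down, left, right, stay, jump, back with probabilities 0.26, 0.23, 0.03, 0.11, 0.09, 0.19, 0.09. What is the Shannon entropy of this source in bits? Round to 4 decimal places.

2.5755 bits

H = −Σ pᵢ log₂ pᵢ.
−0.26·log₂(0.26) = 0.5053
−0.23·log₂(0.23) = 0.4877
−0.03·log₂(0.03) = 0.1518
−0.11·log₂(0.11) = 0.3503
−0.09·log₂(0.09) = 0.3127
−0.19·log₂(0.19) = 0.4552
−0.09·log₂(0.09) = 0.3127
Sum ≈ 2.5755 → 2.5755 bits.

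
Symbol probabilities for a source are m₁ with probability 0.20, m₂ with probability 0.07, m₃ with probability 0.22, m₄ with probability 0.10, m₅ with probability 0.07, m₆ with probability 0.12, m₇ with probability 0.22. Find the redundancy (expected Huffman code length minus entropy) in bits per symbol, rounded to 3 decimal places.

Entropy H = −Σ p log₂ p ≈ 2.6619 bits.
Huffman merges: 7/100+7/100→7/50; 1/10+3/25→11/50; 7/50+1/5→17/50; 11/50+11/50→11/25; 11/50+17/50→14/25; 11/25+14/25→1. L = 27/10 ≈ 2.7000.
L − H = 2.7000 − 2.6619 = 0.038 bits.

0.038 bits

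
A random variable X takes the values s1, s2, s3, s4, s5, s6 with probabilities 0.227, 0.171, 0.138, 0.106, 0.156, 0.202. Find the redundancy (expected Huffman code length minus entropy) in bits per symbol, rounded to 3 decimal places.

0.028 bits

Entropy H = −Σ p log₂ p ≈ 2.5431 bits.
Huffman merges: 53/500+69/500→61/250; 39/250+171/1000→327/1000; 101/500+227/1000→429/1000; 61/250+327/1000→571/1000; 429/1000+571/1000→1. L = 2571/1000 ≈ 2.5710.
L − H = 2.5710 − 2.5431 = 0.028 bits.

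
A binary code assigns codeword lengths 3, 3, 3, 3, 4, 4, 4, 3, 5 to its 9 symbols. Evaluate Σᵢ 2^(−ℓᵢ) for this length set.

0.84375

With common denominator 2^5 = 32: Σ 2^(−ℓᵢ) = 4/32 + 4/32 + 4/32 + 4/32 + 2/32 + 2/32 + 2/32 + 4/32 + 1/32 = 27/32 = 0.84375.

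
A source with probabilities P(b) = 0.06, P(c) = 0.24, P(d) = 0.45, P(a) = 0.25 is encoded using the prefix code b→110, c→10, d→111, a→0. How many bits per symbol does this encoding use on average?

2.26 bits/symbol

L̄ = Σ pᵢ·ℓᵢ = 0.06·3 + 0.24·2 + 0.45·3 + 0.25·1 = 2.26 bits/symbol.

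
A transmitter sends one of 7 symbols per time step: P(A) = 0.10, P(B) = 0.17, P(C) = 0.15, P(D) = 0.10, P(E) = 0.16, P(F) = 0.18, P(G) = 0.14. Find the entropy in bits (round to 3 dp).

2.775 bits

H = −Σ pᵢ log₂ pᵢ.
−0.10·log₂(0.10) = 0.3322
−0.17·log₂(0.17) = 0.4346
−0.15·log₂(0.15) = 0.4105
−0.10·log₂(0.10) = 0.3322
−0.16·log₂(0.16) = 0.4230
−0.18·log₂(0.18) = 0.4453
−0.14·log₂(0.14) = 0.3971
Sum ≈ 2.7750 → 2.775 bits.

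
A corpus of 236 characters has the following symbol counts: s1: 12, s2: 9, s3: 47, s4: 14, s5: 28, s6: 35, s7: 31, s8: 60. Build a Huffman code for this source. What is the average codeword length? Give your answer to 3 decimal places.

2.784 bits/symbol

Probabilities are the counts divided by 236.
Repeatedly combine the two least-probable nodes; the expected code length is the sum of the merged weights.
merge 9/236 + 3/59 → 21/236
merge 7/118 + 21/236 → 35/236
merge 7/59 + 31/236 → 1/4
merge 35/236 + 35/236 → 35/118
merge 47/236 + 1/4 → 53/118
merge 15/59 + 35/118 → 65/118
merge 53/118 + 65/118 → 1
L = 21/236 + 35/236 + 1/4 + 35/118 + 53/118 + 65/118 + 1 = 657/236 ≈ 2.784 bits/symbol.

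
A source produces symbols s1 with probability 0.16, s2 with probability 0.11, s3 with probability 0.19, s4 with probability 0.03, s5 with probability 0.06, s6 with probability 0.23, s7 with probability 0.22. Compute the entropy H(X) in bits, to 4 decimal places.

2.5921 bits

H = −Σ pᵢ log₂ pᵢ.
−0.16·log₂(0.16) = 0.4230
−0.11·log₂(0.11) = 0.3503
−0.19·log₂(0.19) = 0.4552
−0.03·log₂(0.03) = 0.1518
−0.06·log₂(0.06) = 0.2435
−0.23·log₂(0.23) = 0.4877
−0.22·log₂(0.22) = 0.4806
Sum ≈ 2.5921 → 2.5921 bits.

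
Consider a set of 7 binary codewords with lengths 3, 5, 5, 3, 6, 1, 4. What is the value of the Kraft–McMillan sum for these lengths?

0.890625

With common denominator 2^6 = 64: Σ 2^(−ℓᵢ) = 8/64 + 2/64 + 2/64 + 8/64 + 1/64 + 32/64 + 4/64 = 57/64 = 0.890625.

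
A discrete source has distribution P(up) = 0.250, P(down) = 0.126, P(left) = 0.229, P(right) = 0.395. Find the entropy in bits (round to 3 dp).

H = −Σ pᵢ log₂ pᵢ.
−0.250·log₂(0.250) = 0.5000
−0.126·log₂(0.126) = 0.3766
−0.229·log₂(0.229) = 0.4870
−0.395·log₂(0.395) = 0.5293
Sum ≈ 1.8929 → 1.893 bits.

1.893 bits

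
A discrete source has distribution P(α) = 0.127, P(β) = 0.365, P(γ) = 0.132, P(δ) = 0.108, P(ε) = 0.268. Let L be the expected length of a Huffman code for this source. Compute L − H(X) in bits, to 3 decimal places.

0.085 bits

Entropy H = −Σ p log₂ p ≈ 2.1503 bits.
Huffman merges: 27/250+127/1000→47/200; 33/250+47/200→367/1000; 67/250+73/200→633/1000; 367/1000+633/1000→1. L = 447/200 ≈ 2.2350.
L − H = 2.2350 − 2.1503 = 0.085 bits.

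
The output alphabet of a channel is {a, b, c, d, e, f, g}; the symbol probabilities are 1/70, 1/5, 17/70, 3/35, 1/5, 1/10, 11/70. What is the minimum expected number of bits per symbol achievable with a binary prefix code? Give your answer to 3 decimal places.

2.657 bits/symbol

Repeatedly combine the two least-probable nodes; the expected code length is the sum of the merged weights.
merge 1/70 + 3/35 → 1/10
merge 1/10 + 1/10 → 1/5
merge 11/70 + 1/5 → 5/14
merge 1/5 + 1/5 → 2/5
merge 17/70 + 5/14 → 3/5
merge 2/5 + 3/5 → 1
L = 1/10 + 1/5 + 5/14 + 2/5 + 3/5 + 1 = 93/35 ≈ 2.657 bits/symbol.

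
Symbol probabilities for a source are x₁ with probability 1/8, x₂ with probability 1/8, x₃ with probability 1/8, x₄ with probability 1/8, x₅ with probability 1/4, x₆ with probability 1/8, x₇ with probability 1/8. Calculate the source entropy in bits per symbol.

Each probability is a power of 1/2, so log₂(1/p) is an integer.
H = Σ p·log₂(1/p) = 1/8·3 + 1/8·3 + 1/8·3 + 1/8·3 + 1/4·2 + 1/8·3 + 1/8·3 = 2.75 bits.

2.75 bits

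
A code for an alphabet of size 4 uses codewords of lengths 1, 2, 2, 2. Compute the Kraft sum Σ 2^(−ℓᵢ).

1.25

With common denominator 2^2 = 4: Σ 2^(−ℓᵢ) = 2/4 + 1/4 + 1/4 + 1/4 = 5/4 = 1.25.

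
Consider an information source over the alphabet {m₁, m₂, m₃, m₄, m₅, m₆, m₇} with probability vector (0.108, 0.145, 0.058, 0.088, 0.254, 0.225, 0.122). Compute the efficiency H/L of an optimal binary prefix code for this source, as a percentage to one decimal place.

Entropy H = −Σ p log₂ p ≈ 2.6542 bits.
Huffman merges: 29/500+11/125→73/500; 27/250+61/500→23/100; 29/200+73/500→291/1000; 9/40+23/100→91/200; 127/500+291/1000→109/200; 91/200+109/200→1. L = 2667/1000 ≈ 2.6670.
Efficiency = H/L = 2.6542/2.6670 = 99.5%.

99.5%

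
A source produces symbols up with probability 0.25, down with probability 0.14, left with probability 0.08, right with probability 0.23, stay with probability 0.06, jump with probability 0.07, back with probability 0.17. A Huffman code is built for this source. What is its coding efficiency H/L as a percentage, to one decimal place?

Entropy H = −Σ p log₂ p ≈ 2.6230 bits.
Huffman merges: 3/50+7/100→13/100; 2/25+13/100→21/100; 7/50+17/100→31/100; 21/100+23/100→11/25; 1/4+31/100→14/25; 11/25+14/25→1. L = 53/20 ≈ 2.6500.
Efficiency = H/L = 2.6230/2.6500 = 99.0%.

99.0%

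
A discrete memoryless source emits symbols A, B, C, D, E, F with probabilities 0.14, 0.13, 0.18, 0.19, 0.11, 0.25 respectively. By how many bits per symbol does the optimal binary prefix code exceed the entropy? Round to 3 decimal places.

Entropy H = −Σ p log₂ p ≈ 2.5306 bits.
Huffman merges: 11/100+13/100→6/25; 7/50+9/50→8/25; 19/100+6/25→43/100; 1/4+8/25→57/100; 43/100+57/100→1. L = 64/25 ≈ 2.5600.
L − H = 2.5600 − 2.5306 = 0.029 bits.

0.029 bits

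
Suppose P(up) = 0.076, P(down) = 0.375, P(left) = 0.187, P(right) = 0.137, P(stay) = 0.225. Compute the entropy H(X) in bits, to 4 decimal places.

2.1426 bits

H = −Σ pᵢ log₂ pᵢ.
−0.076·log₂(0.076) = 0.2826
−0.375·log₂(0.375) = 0.5306
−0.187·log₂(0.187) = 0.4523
−0.137·log₂(0.137) = 0.3929
−0.225·log₂(0.225) = 0.4842
Sum ≈ 2.1426 → 2.1426 bits.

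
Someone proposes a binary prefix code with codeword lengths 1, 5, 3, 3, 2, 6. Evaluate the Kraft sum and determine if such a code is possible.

1.046875; no

With common denominator 2^6 = 64: Σ 2^(−ℓᵢ) = 32/64 + 2/64 + 8/64 + 8/64 + 16/64 + 1/64 = 67/64 = 1.046875.
Kraft's inequality requires Σ ≤ 1; here Σ = 1.046875 > 1, so no such prefix code exists.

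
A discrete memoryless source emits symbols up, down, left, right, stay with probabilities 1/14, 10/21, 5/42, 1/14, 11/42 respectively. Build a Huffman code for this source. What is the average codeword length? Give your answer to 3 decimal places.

Repeatedly combine the two least-probable nodes; the expected code length is the sum of the merged weights.
merge 1/14 + 1/14 → 1/7
merge 5/42 + 1/7 → 11/42
merge 11/42 + 11/42 → 11/21
merge 10/21 + 11/21 → 1
L = 1/7 + 11/42 + 11/21 + 1 = 27/14 ≈ 1.929 bits/symbol.

1.929 bits/symbol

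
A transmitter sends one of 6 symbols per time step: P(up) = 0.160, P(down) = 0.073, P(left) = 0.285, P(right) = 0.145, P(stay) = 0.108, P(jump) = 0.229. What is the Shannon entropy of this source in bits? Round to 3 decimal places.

2.453 bits

H = −Σ pᵢ log₂ pᵢ.
−0.160·log₂(0.160) = 0.4230
−0.073·log₂(0.073) = 0.2756
−0.285·log₂(0.285) = 0.5161
−0.145·log₂(0.145) = 0.4040
−0.108·log₂(0.108) = 0.3468
−0.229·log₂(0.229) = 0.4870
Sum ≈ 2.4525 → 2.453 bits.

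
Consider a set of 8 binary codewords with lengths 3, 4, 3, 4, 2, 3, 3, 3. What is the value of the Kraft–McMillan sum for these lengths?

With common denominator 2^4 = 16: Σ 2^(−ℓᵢ) = 2/16 + 1/16 + 2/16 + 1/16 + 4/16 + 2/16 + 2/16 + 2/16 = 16/16 = 1.

1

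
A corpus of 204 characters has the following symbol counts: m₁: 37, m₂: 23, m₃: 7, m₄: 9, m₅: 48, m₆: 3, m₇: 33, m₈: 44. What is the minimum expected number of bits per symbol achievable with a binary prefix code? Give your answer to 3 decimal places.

2.691 bits/symbol

Probabilities are the counts divided by 204.
Repeatedly combine the two least-probable nodes; the expected code length is the sum of the merged weights.
merge 1/68 + 7/204 → 5/102
merge 3/68 + 5/102 → 19/204
merge 19/204 + 23/204 → 7/34
merge 11/68 + 37/204 → 35/102
merge 7/34 + 11/51 → 43/102
merge 4/17 + 35/102 → 59/102
merge 43/102 + 59/102 → 1
L = 5/102 + 19/204 + 7/34 + 35/102 + 43/102 + 59/102 + 1 = 183/68 ≈ 2.691 bits/symbol.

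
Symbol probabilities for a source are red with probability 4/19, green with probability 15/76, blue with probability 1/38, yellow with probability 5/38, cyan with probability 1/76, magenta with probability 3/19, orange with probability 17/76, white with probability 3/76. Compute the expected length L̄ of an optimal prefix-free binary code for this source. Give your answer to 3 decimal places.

Repeatedly combine the two least-probable nodes; the expected code length is the sum of the merged weights.
merge 1/76 + 1/38 → 3/76
merge 3/76 + 3/76 → 3/38
merge 3/38 + 5/38 → 4/19
merge 3/19 + 15/76 → 27/76
merge 4/19 + 4/19 → 8/19
merge 17/76 + 27/76 → 11/19
merge 8/19 + 11/19 → 1
L = 3/76 + 3/38 + 4/19 + 27/76 + 8/19 + 11/19 + 1 = 51/19 ≈ 2.684 bits/symbol.

2.684 bits/symbol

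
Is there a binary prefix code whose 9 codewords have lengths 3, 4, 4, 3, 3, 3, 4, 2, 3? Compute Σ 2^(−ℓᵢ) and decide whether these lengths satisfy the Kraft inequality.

1.0625; no

With common denominator 2^4 = 16: Σ 2^(−ℓᵢ) = 2/16 + 1/16 + 1/16 + 2/16 + 2/16 + 2/16 + 1/16 + 4/16 + 2/16 = 17/16 = 1.0625.
Kraft's inequality requires Σ ≤ 1; here Σ = 1.0625 > 1, so no such prefix code exists.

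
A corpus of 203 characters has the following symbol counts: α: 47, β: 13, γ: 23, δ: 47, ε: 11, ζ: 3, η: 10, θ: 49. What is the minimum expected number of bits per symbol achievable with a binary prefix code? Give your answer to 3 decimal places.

2.655 bits/symbol

Probabilities are the counts divided by 203.
Repeatedly combine the two least-probable nodes; the expected code length is the sum of the merged weights.
merge 3/203 + 10/203 → 13/203
merge 11/203 + 13/203 → 24/203
merge 13/203 + 23/203 → 36/203
merge 24/203 + 36/203 → 60/203
merge 47/203 + 47/203 → 94/203
merge 7/29 + 60/203 → 109/203
merge 94/203 + 109/203 → 1
L = 13/203 + 24/203 + 36/203 + 60/203 + 94/203 + 109/203 + 1 = 77/29 ≈ 2.655 bits/symbol.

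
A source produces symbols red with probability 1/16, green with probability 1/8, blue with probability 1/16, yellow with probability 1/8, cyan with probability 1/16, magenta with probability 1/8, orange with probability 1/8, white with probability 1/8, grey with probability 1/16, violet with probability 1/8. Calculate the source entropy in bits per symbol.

Each probability is a power of 1/2, so log₂(1/p) is an integer.
H = Σ p·log₂(1/p) = 1/16·4 + 1/8·3 + 1/16·4 + 1/8·3 + 1/16·4 + 1/8·3 + 1/8·3 + 1/8·3 + 1/16·4 + 1/8·3 = 3.25 bits.

3.25 bits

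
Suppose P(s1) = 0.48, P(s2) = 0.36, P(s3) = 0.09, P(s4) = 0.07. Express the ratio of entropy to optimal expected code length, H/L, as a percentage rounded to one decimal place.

96.4%

Entropy H = −Σ p log₂ p ≈ 1.6201 bits.
Huffman merges: 7/100+9/100→4/25; 4/25+9/25→13/25; 12/25+13/25→1. L = 42/25 ≈ 1.6800.
Efficiency = H/L = 1.6201/1.6800 = 96.4%.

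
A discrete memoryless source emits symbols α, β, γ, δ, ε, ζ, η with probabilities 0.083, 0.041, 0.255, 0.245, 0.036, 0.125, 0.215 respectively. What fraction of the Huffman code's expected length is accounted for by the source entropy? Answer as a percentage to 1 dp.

Entropy H = −Σ p log₂ p ≈ 2.5113 bits.
Huffman merges: 9/250+41/1000→77/1000; 77/1000+83/1000→4/25; 1/8+4/25→57/200; 43/200+49/200→23/50; 51/200+57/200→27/50; 23/50+27/50→1. L = 1261/500 ≈ 2.5220.
Efficiency = H/L = 2.5113/2.5220 = 99.6%.

99.6%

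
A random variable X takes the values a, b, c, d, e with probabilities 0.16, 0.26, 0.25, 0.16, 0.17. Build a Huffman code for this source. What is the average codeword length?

2.32 bits/symbol

Repeatedly combine the two least-probable nodes; the expected code length is the sum of the merged weights.
merge 4/25 + 4/25 → 8/25
merge 17/100 + 1/4 → 21/50
merge 13/50 + 8/25 → 29/50
merge 21/50 + 29/50 → 1
L = 8/25 + 21/50 + 29/50 + 1 = 58/25 = 2.32 bits/symbol.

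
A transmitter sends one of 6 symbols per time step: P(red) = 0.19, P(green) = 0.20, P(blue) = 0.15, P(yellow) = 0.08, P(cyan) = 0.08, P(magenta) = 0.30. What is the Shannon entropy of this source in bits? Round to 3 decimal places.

2.434 bits

H = −Σ pᵢ log₂ pᵢ.
−0.19·log₂(0.19) = 0.4552
−0.20·log₂(0.20) = 0.4644
−0.15·log₂(0.15) = 0.4105
−0.08·log₂(0.08) = 0.2915
−0.08·log₂(0.08) = 0.2915
−0.30·log₂(0.30) = 0.5211
Sum ≈ 2.4343 → 2.434 bits.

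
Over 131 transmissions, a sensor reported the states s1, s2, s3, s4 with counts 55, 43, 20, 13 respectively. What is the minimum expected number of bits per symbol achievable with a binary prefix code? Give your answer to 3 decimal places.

1.832 bits/symbol

Probabilities are the counts divided by 131.
Repeatedly combine the two least-probable nodes; the expected code length is the sum of the merged weights.
merge 13/131 + 20/131 → 33/131
merge 33/131 + 43/131 → 76/131
merge 55/131 + 76/131 → 1
L = 33/131 + 76/131 + 1 = 240/131 ≈ 1.832 bits/symbol.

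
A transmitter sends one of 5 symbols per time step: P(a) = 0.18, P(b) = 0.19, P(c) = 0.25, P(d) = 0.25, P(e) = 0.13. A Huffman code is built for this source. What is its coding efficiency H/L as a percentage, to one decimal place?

Entropy H = −Σ p log₂ p ≈ 2.2832 bits.
Huffman merges: 13/100+9/50→31/100; 19/100+1/4→11/25; 1/4+31/100→14/25; 11/25+14/25→1. L = 231/100 ≈ 2.3100.
Efficiency = H/L = 2.2832/2.3100 = 98.8%.

98.8%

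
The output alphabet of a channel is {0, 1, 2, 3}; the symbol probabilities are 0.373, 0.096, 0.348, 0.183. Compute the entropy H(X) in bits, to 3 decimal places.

H = −Σ pᵢ log₂ pᵢ.
−0.373·log₂(0.373) = 0.5307
−0.096·log₂(0.096) = 0.3246
−0.348·log₂(0.348) = 0.5299
−0.183·log₂(0.183) = 0.4484
Sum ≈ 1.8336 → 1.834 bits.

1.834 bits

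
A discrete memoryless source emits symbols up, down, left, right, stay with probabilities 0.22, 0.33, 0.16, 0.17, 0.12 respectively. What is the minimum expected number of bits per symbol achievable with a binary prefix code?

Repeatedly combine the two least-probable nodes; the expected code length is the sum of the merged weights.
merge 3/25 + 4/25 → 7/25
merge 17/100 + 11/50 → 39/100
merge 7/25 + 33/100 → 61/100
merge 39/100 + 61/100 → 1
L = 7/25 + 39/100 + 61/100 + 1 = 57/25 = 2.28 bits/symbol.

2.28 bits/symbol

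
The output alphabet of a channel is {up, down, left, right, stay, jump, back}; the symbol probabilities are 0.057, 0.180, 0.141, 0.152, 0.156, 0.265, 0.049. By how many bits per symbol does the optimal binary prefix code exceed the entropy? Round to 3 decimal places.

Entropy H = −Σ p log₂ p ≈ 2.6316 bits.
Huffman merges: 49/1000+57/1000→53/500; 53/500+141/1000→247/1000; 19/125+39/250→77/250; 9/50+247/1000→427/1000; 53/200+77/250→573/1000; 427/1000+573/1000→1. L = 2661/1000 ≈ 2.6610.
L − H = 2.6610 − 2.6316 = 0.029 bits.

0.029 bits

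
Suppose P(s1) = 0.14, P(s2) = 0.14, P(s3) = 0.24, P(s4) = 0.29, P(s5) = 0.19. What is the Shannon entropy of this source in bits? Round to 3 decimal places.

H = −Σ pᵢ log₂ pᵢ.
−0.14·log₂(0.14) = 0.3971
−0.14·log₂(0.14) = 0.3971
−0.24·log₂(0.24) = 0.4941
−0.29·log₂(0.29) = 0.5179
−0.19·log₂(0.19) = 0.4552
Sum ≈ 2.2615 → 2.261 bits.

2.261 bits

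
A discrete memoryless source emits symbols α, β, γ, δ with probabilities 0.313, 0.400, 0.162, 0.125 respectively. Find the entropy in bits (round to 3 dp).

1.854 bits

H = −Σ pᵢ log₂ pᵢ.
−0.313·log₂(0.313) = 0.5245
−0.400·log₂(0.400) = 0.5288
−0.162·log₂(0.162) = 0.4254
−0.125·log₂(0.125) = 0.3750
Sum ≈ 1.8537 → 1.854 bits.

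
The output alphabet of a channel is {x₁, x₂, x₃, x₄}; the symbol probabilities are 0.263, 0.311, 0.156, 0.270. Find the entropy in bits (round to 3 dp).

H = −Σ pᵢ log₂ pᵢ.
−0.263·log₂(0.263) = 0.5068
−0.311·log₂(0.311) = 0.5240
−0.156·log₂(0.156) = 0.4181
−0.270·log₂(0.270) = 0.5100
Sum ≈ 1.9590 → 1.959 bits.

1.959 bits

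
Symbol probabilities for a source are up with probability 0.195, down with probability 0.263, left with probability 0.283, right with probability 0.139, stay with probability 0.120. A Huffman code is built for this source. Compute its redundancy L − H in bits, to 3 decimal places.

0.014 bits

Entropy H = −Σ p log₂ p ≈ 2.2448 bits.
Huffman merges: 3/25+139/1000→259/1000; 39/200+259/1000→227/500; 263/1000+283/1000→273/500; 227/500+273/500→1. L = 2259/1000 ≈ 2.2590.
L − H = 2.2590 − 2.2448 = 0.014 bits.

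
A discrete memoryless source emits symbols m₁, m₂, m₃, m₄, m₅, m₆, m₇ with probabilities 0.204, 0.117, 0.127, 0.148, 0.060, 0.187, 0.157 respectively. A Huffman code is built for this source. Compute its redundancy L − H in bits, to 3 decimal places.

Entropy H = −Σ p log₂ p ≈ 2.7313 bits.
Huffman merges: 3/50+117/1000→177/1000; 127/1000+37/250→11/40; 157/1000+177/1000→167/500; 187/1000+51/250→391/1000; 11/40+167/500→609/1000; 391/1000+609/1000→1. L = 1393/500 ≈ 2.7860.
L − H = 2.7860 − 2.7313 = 0.055 bits.

0.055 bits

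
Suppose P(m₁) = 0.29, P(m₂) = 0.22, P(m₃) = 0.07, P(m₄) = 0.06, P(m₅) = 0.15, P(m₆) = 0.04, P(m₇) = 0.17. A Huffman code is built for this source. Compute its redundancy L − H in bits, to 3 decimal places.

0.049 bits

Entropy H = −Σ p log₂ p ≈ 2.5415 bits.
Huffman merges: 1/25+3/50→1/10; 7/100+1/10→17/100; 3/20+17/100→8/25; 17/100+11/50→39/100; 29/100+8/25→61/100; 39/100+61/100→1. L = 259/100 ≈ 2.5900.
L − H = 2.5900 − 2.5415 = 0.049 bits.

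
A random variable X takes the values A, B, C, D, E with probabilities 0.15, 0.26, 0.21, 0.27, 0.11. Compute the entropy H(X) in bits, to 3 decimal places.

2.249 bits

H = −Σ pᵢ log₂ pᵢ.
−0.15·log₂(0.15) = 0.4105
−0.26·log₂(0.26) = 0.5053
−0.21·log₂(0.21) = 0.4728
−0.27·log₂(0.27) = 0.5100
−0.11·log₂(0.11) = 0.3503
Sum ≈ 2.2490 → 2.249 bits.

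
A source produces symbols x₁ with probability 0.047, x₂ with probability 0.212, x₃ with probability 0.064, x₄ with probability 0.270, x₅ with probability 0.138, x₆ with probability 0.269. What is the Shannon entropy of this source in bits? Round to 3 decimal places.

H = −Σ pᵢ log₂ pᵢ.
−0.047·log₂(0.047) = 0.2073
−0.212·log₂(0.212) = 0.4744
−0.064·log₂(0.064) = 0.2538
−0.270·log₂(0.270) = 0.5100
−0.138·log₂(0.138) = 0.3943
−0.269·log₂(0.269) = 0.5096
Sum ≈ 2.3495 → 2.349 bits.

2.349 bits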